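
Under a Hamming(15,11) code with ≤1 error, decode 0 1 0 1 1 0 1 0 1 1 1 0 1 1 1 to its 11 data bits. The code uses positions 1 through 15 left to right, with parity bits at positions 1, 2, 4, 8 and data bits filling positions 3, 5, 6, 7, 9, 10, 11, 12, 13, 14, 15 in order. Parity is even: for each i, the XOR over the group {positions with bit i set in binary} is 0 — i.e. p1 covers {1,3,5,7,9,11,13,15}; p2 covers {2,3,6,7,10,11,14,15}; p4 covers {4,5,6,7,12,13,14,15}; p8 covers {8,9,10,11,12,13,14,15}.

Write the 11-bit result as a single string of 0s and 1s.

s1 (pos 1,3,5,7,9,11,13,15): 0⊕0⊕1⊕1⊕1⊕1⊕1⊕1 = 0
s2 (pos 2,3,6,7,10,11,14,15): 1⊕0⊕0⊕1⊕1⊕1⊕1⊕1 = 0
s4 (pos 4,5,6,7,12,13,14,15): 1⊕1⊕0⊕1⊕0⊕1⊕1⊕1 = 0
s8 (pos 8,9,10,11,12,13,14,15): 0⊕1⊕1⊕1⊕0⊕1⊕1⊕1 = 0
Syndrome s8…s1 = 0000 → no error.
Read data bits from positions 3,5,6,7,9,10,11,12,13,14,15: 01011110111

01011110111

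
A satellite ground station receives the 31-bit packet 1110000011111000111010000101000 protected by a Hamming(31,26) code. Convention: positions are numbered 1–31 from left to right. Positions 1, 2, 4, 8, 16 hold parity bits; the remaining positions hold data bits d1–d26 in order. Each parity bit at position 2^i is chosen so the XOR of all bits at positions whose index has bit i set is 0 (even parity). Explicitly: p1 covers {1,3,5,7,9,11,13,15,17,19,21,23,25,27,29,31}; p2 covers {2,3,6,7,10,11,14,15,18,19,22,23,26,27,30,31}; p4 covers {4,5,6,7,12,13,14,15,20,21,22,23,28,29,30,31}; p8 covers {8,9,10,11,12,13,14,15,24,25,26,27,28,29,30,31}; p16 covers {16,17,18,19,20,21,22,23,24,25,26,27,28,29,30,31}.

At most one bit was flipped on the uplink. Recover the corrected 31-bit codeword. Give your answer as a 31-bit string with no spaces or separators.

1110000010111000111010000101000

s1 (pos 1,3,5,7,9,11,13,15,17,19,21,23,25,27,29,31): 1⊕1⊕0⊕0⊕1⊕1⊕1⊕0⊕1⊕1⊕1⊕0⊕0⊕0⊕0⊕0 = 0
s2 (pos 2,3,6,7,10,11,14,15,18,19,22,23,26,27,30,31): 1⊕1⊕0⊕0⊕1⊕1⊕0⊕0⊕1⊕1⊕0⊕0⊕1⊕0⊕0⊕0 = 1
s4 (pos 4,5,6,7,12,13,14,15,20,21,22,23,28,29,30,31): 0⊕0⊕0⊕0⊕1⊕1⊕0⊕0⊕0⊕1⊕0⊕0⊕1⊕0⊕0⊕0 = 0
s8 (pos 8,9,10,11,12,13,14,15,24,25,26,27,28,29,30,31): 0⊕1⊕1⊕1⊕1⊕1⊕0⊕0⊕0⊕0⊕1⊕0⊕1⊕0⊕0⊕0 = 1
s16 (pos 16,17,18,19,20,21,22,23,24,25,26,27,28,29,30,31): 0⊕1⊕1⊕1⊕0⊕1⊕0⊕0⊕0⊕0⊕1⊕0⊕1⊕0⊕0⊕0 = 0
Syndrome s16…s1 = 01010 → error at position 10.
Flip position 10: 1110000011111000111010000101000 → 1110000010111000111010000101000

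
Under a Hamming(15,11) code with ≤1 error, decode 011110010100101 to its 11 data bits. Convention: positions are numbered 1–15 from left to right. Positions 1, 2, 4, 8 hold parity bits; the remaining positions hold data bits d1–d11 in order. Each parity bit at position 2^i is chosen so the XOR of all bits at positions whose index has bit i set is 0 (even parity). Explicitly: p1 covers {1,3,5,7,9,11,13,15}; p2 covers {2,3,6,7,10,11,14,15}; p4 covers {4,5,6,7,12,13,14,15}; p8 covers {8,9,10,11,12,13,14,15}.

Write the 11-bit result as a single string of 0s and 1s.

s1 (pos 1,3,5,7,9,11,13,15): 0⊕1⊕1⊕0⊕0⊕0⊕1⊕1 = 0
s2 (pos 2,3,6,7,10,11,14,15): 1⊕1⊕0⊕0⊕1⊕0⊕0⊕1 = 0
s4 (pos 4,5,6,7,12,13,14,15): 1⊕1⊕0⊕0⊕0⊕1⊕0⊕1 = 0
s8 (pos 8,9,10,11,12,13,14,15): 1⊕0⊕1⊕0⊕0⊕1⊕0⊕1 = 0
Syndrome s8…s1 = 0000 → no error.
Read data bits from positions 3,5,6,7,9,10,11,12,13,14,15: 11000100101

11000100101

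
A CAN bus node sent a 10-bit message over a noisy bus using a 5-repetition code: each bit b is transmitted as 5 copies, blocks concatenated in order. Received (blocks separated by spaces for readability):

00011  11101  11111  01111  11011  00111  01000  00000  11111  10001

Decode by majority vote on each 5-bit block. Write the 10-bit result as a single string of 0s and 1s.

0111110010

Block 1 (00011): 2 ones → 0
Block 2 (11101): 4 ones → 1
Block 3 (11111): 5 ones → 1
Block 4 (01111): 4 ones → 1
Block 5 (11011): 4 ones → 1
Block 6 (00111): 3 ones → 1
Block 7 (01000): 1 one → 0
Block 8 (00000): 0 ones → 0
Block 9 (11111): 5 ones → 1
Block 10 (10001): 2 ones → 0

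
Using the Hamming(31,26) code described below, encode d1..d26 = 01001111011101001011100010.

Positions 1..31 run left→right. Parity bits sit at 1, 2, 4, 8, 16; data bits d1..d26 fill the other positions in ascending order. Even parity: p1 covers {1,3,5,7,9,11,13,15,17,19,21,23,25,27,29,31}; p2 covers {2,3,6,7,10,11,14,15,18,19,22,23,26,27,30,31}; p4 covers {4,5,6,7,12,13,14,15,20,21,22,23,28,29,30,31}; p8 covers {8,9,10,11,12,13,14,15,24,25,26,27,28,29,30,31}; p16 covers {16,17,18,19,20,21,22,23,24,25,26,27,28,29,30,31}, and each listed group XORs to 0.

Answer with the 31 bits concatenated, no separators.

1000100011110111101001011100010

Place data at non-parity positions: p1 p2 0 p4 1 0 0 p8 1 1 1 1 0 1 1 p16 1 0 1 0 0 1 0 1 1 1 0 0 0 1 0
p1 (pos 1,3,5,7,9,11,13,15,17,19,21,23,25,27,29,31): XOR of data positions = 0⊕1⊕0⊕1⊕1⊕0⊕1⊕1⊕1⊕0⊕0⊕1⊕0⊕0⊕0 = 1
p2 (pos 2,3,6,7,10,11,14,15,18,19,22,23,26,27,30,31): XOR of data positions = 0⊕0⊕0⊕1⊕1⊕1⊕1⊕0⊕1⊕1⊕0⊕1⊕0⊕1⊕0 = 0
p4 (pos 4,5,6,7,12,13,14,15,20,21,22,23,28,29,30,31): XOR of data positions = 1⊕0⊕0⊕1⊕0⊕1⊕1⊕0⊕0⊕1⊕0⊕0⊕0⊕1⊕0 = 0
p8 (pos 8,9,10,11,12,13,14,15,24,25,26,27,28,29,30,31): XOR of data positions = 1⊕1⊕1⊕1⊕0⊕1⊕1⊕1⊕1⊕1⊕0⊕0⊕0⊕1⊕0 = 0
p16 (pos 16,17,18,19,20,21,22,23,24,25,26,27,28,29,30,31): XOR of data positions = 1⊕0⊕1⊕0⊕0⊕1⊕0⊕1⊕1⊕1⊕0⊕0⊕0⊕1⊕0 = 1
Codeword: 1000100011110111101001011100010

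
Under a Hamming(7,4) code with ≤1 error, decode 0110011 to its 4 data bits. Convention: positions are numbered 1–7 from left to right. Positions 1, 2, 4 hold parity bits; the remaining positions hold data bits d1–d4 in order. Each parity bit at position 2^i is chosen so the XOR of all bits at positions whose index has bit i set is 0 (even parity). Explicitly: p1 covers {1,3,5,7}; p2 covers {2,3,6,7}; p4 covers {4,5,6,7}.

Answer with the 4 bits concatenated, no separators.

s1 (pos 1,3,5,7): 0⊕1⊕0⊕1 = 0
s2 (pos 2,3,6,7): 1⊕1⊕1⊕1 = 0
s4 (pos 4,5,6,7): 0⊕0⊕1⊕1 = 0
Syndrome s4…s1 = 000 → no error.
Read data bits from positions 3,5,6,7: 1011

1011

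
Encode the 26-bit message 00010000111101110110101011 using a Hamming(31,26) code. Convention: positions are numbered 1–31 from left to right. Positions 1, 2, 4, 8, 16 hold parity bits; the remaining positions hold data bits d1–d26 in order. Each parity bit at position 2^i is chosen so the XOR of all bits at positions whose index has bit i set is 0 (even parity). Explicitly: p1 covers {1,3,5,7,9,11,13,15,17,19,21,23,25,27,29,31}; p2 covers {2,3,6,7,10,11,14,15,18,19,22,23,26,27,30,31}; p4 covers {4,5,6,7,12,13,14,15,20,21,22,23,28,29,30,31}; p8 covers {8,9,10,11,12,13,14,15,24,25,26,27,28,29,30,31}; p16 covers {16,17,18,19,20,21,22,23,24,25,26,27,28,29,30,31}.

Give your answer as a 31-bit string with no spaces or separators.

Place data at non-parity positions: p1 p2 0 p4 0 0 1 p8 0 0 0 0 1 1 1 p16 1 0 1 1 1 0 1 1 0 1 0 1 0 1 1
p1 (pos 1,3,5,7,9,11,13,15,17,19,21,23,25,27,29,31): XOR of data positions = 0⊕0⊕1⊕0⊕0⊕1⊕1⊕1⊕1⊕1⊕1⊕0⊕0⊕0⊕1 = 0
p2 (pos 2,3,6,7,10,11,14,15,18,19,22,23,26,27,30,31): XOR of data positions = 0⊕0⊕1⊕0⊕0⊕1⊕1⊕0⊕1⊕0⊕1⊕1⊕0⊕1⊕1 = 0
p4 (pos 4,5,6,7,12,13,14,15,20,21,22,23,28,29,30,31): XOR of data positions = 0⊕0⊕1⊕0⊕1⊕1⊕1⊕1⊕1⊕0⊕1⊕1⊕0⊕1⊕1 = 0
p8 (pos 8,9,10,11,12,13,14,15,24,25,26,27,28,29,30,31): XOR of data positions = 0⊕0⊕0⊕0⊕1⊕1⊕1⊕1⊕0⊕1⊕0⊕1⊕0⊕1⊕1 = 0
p16 (pos 16,17,18,19,20,21,22,23,24,25,26,27,28,29,30,31): XOR of data positions = 1⊕0⊕1⊕1⊕1⊕0⊕1⊕1⊕0⊕1⊕0⊕1⊕0⊕1⊕1 = 0
Codeword: 0000001000001110101110110101011

0000001000001110101110110101011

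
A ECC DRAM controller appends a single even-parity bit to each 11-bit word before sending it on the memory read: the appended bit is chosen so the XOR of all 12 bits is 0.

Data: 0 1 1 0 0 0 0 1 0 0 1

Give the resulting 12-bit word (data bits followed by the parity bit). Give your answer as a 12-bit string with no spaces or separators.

XOR of the 11 data bits: 0⊕1⊕1⊕0⊕0⊕0⊕0⊕1⊕0⊕0⊕1 = 0
Parity bit = 0 (so all 12 bits XOR to 0).

011000010010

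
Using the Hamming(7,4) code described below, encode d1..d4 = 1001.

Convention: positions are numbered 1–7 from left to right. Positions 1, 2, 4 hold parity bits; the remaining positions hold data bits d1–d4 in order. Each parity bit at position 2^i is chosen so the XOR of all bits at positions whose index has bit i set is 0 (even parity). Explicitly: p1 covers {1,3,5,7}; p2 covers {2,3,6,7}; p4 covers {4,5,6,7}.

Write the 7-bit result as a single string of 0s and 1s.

Place data at non-parity positions: p1 p2 1 p4 0 0 1
p1 (pos 1,3,5,7): XOR of data positions = 1⊕0⊕1 = 0
p2 (pos 2,3,6,7): XOR of data positions = 1⊕0⊕1 = 0
p4 (pos 4,5,6,7): XOR of data positions = 0⊕0⊕1 = 1
Codeword: 0011001

0011001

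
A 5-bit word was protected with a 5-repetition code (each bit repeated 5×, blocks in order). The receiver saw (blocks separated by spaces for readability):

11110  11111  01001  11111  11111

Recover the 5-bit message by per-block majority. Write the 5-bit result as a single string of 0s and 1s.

11011

Block 1 (11110): 4 ones → 1
Block 2 (11111): 5 ones → 1
Block 3 (01001): 2 ones → 0
Block 4 (11111): 5 ones → 1
Block 5 (11111): 5 ones → 1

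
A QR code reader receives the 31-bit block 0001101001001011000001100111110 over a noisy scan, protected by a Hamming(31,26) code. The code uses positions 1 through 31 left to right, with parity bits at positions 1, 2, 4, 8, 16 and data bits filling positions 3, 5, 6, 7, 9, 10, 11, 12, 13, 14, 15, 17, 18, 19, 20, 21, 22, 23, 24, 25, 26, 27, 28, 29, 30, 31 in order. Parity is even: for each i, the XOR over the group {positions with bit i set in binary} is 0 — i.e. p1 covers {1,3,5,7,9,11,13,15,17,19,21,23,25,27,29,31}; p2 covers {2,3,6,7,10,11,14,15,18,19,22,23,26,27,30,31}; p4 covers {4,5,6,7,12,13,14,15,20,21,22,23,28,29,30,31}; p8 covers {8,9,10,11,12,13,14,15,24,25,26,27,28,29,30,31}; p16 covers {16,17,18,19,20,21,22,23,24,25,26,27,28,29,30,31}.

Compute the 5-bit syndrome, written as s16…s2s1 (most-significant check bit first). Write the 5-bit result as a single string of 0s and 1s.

s1 (pos 1,3,5,7,9,11,13,15,17,19,21,23,25,27,29,31): 0⊕0⊕1⊕1⊕0⊕0⊕1⊕1⊕0⊕0⊕0⊕1⊕0⊕1⊕1⊕0 = 1
s2 (pos 2,3,6,7,10,11,14,15,18,19,22,23,26,27,30,31): 0⊕0⊕0⊕1⊕1⊕0⊕0⊕1⊕0⊕0⊕1⊕1⊕1⊕1⊕1⊕0 = 0
s4 (pos 4,5,6,7,12,13,14,15,20,21,22,23,28,29,30,31): 1⊕1⊕0⊕1⊕0⊕1⊕0⊕1⊕0⊕0⊕1⊕1⊕1⊕1⊕1⊕0 = 0
s8 (pos 8,9,10,11,12,13,14,15,24,25,26,27,28,29,30,31): 0⊕0⊕1⊕0⊕0⊕1⊕0⊕1⊕0⊕0⊕1⊕1⊕1⊕1⊕1⊕0 = 0
s16 (pos 16,17,18,19,20,21,22,23,24,25,26,27,28,29,30,31): 1⊕0⊕0⊕0⊕0⊕0⊕1⊕1⊕0⊕0⊕1⊕1⊕1⊕1⊕1⊕0 = 0
Syndrome s16…s1 = 00001 → error at position 1.

00001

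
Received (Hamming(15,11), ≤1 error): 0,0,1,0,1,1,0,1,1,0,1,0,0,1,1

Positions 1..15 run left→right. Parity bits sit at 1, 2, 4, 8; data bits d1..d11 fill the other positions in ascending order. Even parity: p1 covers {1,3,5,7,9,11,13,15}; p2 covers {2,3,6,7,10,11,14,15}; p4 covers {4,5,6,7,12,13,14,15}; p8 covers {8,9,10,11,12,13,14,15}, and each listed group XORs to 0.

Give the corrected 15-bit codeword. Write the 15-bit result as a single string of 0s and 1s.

001011011000011

s1 (pos 1,3,5,7,9,11,13,15): 0⊕1⊕1⊕0⊕1⊕1⊕0⊕1 = 1
s2 (pos 2,3,6,7,10,11,14,15): 0⊕1⊕1⊕0⊕0⊕1⊕1⊕1 = 1
s4 (pos 4,5,6,7,12,13,14,15): 0⊕1⊕1⊕0⊕0⊕0⊕1⊕1 = 0
s8 (pos 8,9,10,11,12,13,14,15): 1⊕1⊕0⊕1⊕0⊕0⊕1⊕1 = 1
Syndrome s8…s1 = 1011 → error at position 11.
Flip position 11: 001011011010011 → 001011011000011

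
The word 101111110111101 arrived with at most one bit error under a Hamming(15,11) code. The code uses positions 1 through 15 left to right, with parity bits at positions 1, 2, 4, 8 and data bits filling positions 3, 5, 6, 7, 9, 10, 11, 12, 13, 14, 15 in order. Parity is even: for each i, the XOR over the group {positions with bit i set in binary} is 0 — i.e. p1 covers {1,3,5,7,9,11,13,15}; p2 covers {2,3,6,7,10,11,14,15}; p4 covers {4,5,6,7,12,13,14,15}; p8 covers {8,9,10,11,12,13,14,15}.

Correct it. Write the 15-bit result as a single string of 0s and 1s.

s1 (pos 1,3,5,7,9,11,13,15): 1⊕1⊕1⊕1⊕0⊕1⊕1⊕1 = 1
s2 (pos 2,3,6,7,10,11,14,15): 0⊕1⊕1⊕1⊕1⊕1⊕0⊕1 = 0
s4 (pos 4,5,6,7,12,13,14,15): 1⊕1⊕1⊕1⊕1⊕1⊕0⊕1 = 1
s8 (pos 8,9,10,11,12,13,14,15): 1⊕0⊕1⊕1⊕1⊕1⊕0⊕1 = 0
Syndrome s8…s1 = 0101 → error at position 5.
Flip position 5: 101111110111101 → 101101110111101

101101110111101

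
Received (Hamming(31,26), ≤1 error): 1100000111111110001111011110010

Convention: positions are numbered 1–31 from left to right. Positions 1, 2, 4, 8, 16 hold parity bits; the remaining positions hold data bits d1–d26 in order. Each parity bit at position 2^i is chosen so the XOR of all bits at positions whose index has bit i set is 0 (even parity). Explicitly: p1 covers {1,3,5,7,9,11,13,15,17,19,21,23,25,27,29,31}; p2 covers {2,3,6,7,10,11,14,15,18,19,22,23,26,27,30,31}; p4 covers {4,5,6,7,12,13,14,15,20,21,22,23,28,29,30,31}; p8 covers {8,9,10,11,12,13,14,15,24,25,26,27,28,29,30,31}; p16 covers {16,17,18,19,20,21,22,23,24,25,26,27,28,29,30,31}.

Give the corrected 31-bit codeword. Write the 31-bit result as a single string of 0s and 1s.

s1 (pos 1,3,5,7,9,11,13,15,17,19,21,23,25,27,29,31): 1⊕0⊕0⊕0⊕1⊕1⊕1⊕1⊕0⊕1⊕1⊕0⊕1⊕1⊕0⊕0 = 1
s2 (pos 2,3,6,7,10,11,14,15,18,19,22,23,26,27,30,31): 1⊕0⊕0⊕0⊕1⊕1⊕1⊕1⊕0⊕1⊕1⊕0⊕1⊕1⊕1⊕0 = 0
s4 (pos 4,5,6,7,12,13,14,15,20,21,22,23,28,29,30,31): 0⊕0⊕0⊕0⊕1⊕1⊕1⊕1⊕1⊕1⊕1⊕0⊕0⊕0⊕1⊕0 = 0
s8 (pos 8,9,10,11,12,13,14,15,24,25,26,27,28,29,30,31): 1⊕1⊕1⊕1⊕1⊕1⊕1⊕1⊕1⊕1⊕1⊕1⊕0⊕0⊕1⊕0 = 1
s16 (pos 16,17,18,19,20,21,22,23,24,25,26,27,28,29,30,31): 0⊕0⊕0⊕1⊕1⊕1⊕1⊕0⊕1⊕1⊕1⊕1⊕0⊕0⊕1⊕0 = 1
Syndrome s16…s1 = 11001 → error at position 25.
Flip position 25: 1100000111111110001111011110010 → 1100000111111110001111010110010

1100000111111110001111010110010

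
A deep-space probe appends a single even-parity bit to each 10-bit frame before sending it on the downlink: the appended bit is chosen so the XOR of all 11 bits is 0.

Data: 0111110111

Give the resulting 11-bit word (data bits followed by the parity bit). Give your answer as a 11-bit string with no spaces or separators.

XOR of the 10 data bits: 0⊕1⊕1⊕1⊕1⊕1⊕0⊕1⊕1⊕1 = 0
Parity bit = 0 (so all 11 bits XOR to 0).

01111101110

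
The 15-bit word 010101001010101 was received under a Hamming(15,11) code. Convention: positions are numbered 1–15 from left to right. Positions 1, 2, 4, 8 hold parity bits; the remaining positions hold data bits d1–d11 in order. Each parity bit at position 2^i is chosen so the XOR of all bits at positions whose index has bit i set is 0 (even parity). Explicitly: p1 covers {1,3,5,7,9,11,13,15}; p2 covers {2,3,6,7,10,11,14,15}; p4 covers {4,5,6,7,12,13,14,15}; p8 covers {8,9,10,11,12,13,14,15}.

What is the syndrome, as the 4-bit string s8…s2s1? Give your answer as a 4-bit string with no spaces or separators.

s1 (pos 1,3,5,7,9,11,13,15): 0⊕0⊕0⊕0⊕1⊕1⊕1⊕1 = 0
s2 (pos 2,3,6,7,10,11,14,15): 1⊕0⊕1⊕0⊕0⊕1⊕0⊕1 = 0
s4 (pos 4,5,6,7,12,13,14,15): 1⊕0⊕1⊕0⊕0⊕1⊕0⊕1 = 0
s8 (pos 8,9,10,11,12,13,14,15): 0⊕1⊕0⊕1⊕0⊕1⊕0⊕1 = 0
Syndrome s8…s1 = 0000 → no error.

0000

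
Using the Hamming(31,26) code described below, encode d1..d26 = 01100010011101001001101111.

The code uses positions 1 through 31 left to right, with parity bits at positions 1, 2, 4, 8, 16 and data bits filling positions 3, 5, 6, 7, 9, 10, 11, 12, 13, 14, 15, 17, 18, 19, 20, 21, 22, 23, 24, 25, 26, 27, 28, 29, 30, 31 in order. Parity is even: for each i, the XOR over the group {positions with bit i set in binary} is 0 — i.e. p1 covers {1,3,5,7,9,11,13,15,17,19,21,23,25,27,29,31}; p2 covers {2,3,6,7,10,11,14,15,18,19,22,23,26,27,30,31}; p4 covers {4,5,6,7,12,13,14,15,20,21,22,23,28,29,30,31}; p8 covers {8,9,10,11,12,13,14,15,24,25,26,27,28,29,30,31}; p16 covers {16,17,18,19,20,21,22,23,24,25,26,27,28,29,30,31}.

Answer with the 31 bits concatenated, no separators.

0101110100100111101001001101111

Place data at non-parity positions: p1 p2 0 p4 1 1 0 p8 0 0 1 0 0 1 1 p16 1 0 1 0 0 1 0 0 1 1 0 1 1 1 1
p1 (pos 1,3,5,7,9,11,13,15,17,19,21,23,25,27,29,31): XOR of data positions = 0⊕1⊕0⊕0⊕1⊕0⊕1⊕1⊕1⊕0⊕0⊕1⊕0⊕1⊕1 = 0
p2 (pos 2,3,6,7,10,11,14,15,18,19,22,23,26,27,30,31): XOR of data positions = 0⊕1⊕0⊕0⊕1⊕1⊕1⊕0⊕1⊕1⊕0⊕1⊕0⊕1⊕1 = 1
p4 (pos 4,5,6,7,12,13,14,15,20,21,22,23,28,29,30,31): XOR of data positions = 1⊕1⊕0⊕0⊕0⊕1⊕1⊕0⊕0⊕1⊕0⊕1⊕1⊕1⊕1 = 1
p8 (pos 8,9,10,11,12,13,14,15,24,25,26,27,28,29,30,31): XOR of data positions = 0⊕0⊕1⊕0⊕0⊕1⊕1⊕0⊕1⊕1⊕0⊕1⊕1⊕1⊕1 = 1
p16 (pos 16,17,18,19,20,21,22,23,24,25,26,27,28,29,30,31): XOR of data positions = 1⊕0⊕1⊕0⊕0⊕1⊕0⊕0⊕1⊕1⊕0⊕1⊕1⊕1⊕1 = 1
Codeword: 0101110100100111101001001101111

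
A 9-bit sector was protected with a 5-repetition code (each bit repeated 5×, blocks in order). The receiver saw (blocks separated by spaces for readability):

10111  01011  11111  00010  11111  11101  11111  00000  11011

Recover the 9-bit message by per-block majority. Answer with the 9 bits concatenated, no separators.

Block 1 (10111): 4 ones → 1
Block 2 (01011): 3 ones → 1
Block 3 (11111): 5 ones → 1
Block 4 (00010): 1 one → 0
Block 5 (11111): 5 ones → 1
Block 6 (11101): 4 ones → 1
Block 7 (11111): 5 ones → 1
Block 8 (00000): 0 ones → 0
Block 9 (11011): 4 ones → 1

111011101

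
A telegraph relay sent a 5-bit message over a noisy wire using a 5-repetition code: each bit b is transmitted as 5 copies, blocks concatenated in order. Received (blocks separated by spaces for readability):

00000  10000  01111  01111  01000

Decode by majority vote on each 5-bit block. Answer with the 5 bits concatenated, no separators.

00110

Block 1 (00000): 0 ones → 0
Block 2 (10000): 1 one → 0
Block 3 (01111): 4 ones → 1
Block 4 (01111): 4 ones → 1
Block 5 (01000): 1 one → 0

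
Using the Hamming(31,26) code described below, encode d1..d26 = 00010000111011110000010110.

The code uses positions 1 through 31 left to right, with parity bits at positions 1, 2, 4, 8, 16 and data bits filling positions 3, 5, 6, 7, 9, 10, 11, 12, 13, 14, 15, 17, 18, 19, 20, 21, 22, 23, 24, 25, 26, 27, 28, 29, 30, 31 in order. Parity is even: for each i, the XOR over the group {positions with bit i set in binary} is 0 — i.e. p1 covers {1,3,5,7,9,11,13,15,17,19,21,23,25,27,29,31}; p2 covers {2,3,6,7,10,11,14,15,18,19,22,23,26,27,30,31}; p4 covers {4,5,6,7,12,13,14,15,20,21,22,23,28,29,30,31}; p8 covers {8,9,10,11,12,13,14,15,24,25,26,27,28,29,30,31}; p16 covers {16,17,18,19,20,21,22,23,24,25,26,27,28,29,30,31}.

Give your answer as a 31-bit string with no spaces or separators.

1100001000001111011110000010110

Place data at non-parity positions: p1 p2 0 p4 0 0 1 p8 0 0 0 0 1 1 1 p16 0 1 1 1 1 0 0 0 0 0 1 0 1 1 0
p1 (pos 1,3,5,7,9,11,13,15,17,19,21,23,25,27,29,31): XOR of data positions = 0⊕0⊕1⊕0⊕0⊕1⊕1⊕0⊕1⊕1⊕0⊕0⊕1⊕1⊕0 = 1
p2 (pos 2,3,6,7,10,11,14,15,18,19,22,23,26,27,30,31): XOR of data positions = 0⊕0⊕1⊕0⊕0⊕1⊕1⊕1⊕1⊕0⊕0⊕0⊕1⊕1⊕0 = 1
p4 (pos 4,5,6,7,12,13,14,15,20,21,22,23,28,29,30,31): XOR of data positions = 0⊕0⊕1⊕0⊕1⊕1⊕1⊕1⊕1⊕0⊕0⊕0⊕1⊕1⊕0 = 0
p8 (pos 8,9,10,11,12,13,14,15,24,25,26,27,28,29,30,31): XOR of data positions = 0⊕0⊕0⊕0⊕1⊕1⊕1⊕0⊕0⊕0⊕1⊕0⊕1⊕1⊕0 = 0
p16 (pos 16,17,18,19,20,21,22,23,24,25,26,27,28,29,30,31): XOR of data positions = 0⊕1⊕1⊕1⊕1⊕0⊕0⊕0⊕0⊕0⊕1⊕0⊕1⊕1⊕0 = 1
Codeword: 1100001000001111011110000010110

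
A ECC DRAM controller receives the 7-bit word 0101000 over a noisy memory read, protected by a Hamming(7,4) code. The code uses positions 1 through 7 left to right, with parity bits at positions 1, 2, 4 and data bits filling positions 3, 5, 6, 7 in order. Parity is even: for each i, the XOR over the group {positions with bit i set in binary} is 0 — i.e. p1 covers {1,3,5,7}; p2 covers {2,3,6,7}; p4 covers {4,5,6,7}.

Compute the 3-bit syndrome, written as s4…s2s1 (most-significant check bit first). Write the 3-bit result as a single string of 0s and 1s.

110

s1 (pos 1,3,5,7): 0⊕0⊕0⊕0 = 0
s2 (pos 2,3,6,7): 1⊕0⊕0⊕0 = 1
s4 (pos 4,5,6,7): 1⊕0⊕0⊕0 = 1
Syndrome s4…s1 = 110 → error at position 6.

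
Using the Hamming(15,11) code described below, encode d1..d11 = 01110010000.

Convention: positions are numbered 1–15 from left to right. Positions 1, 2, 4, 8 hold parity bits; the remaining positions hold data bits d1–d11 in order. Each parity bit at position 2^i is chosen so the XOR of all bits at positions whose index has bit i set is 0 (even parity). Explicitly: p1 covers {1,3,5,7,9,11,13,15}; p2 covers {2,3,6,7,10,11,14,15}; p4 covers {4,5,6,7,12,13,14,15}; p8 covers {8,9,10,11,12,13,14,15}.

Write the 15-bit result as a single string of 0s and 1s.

Place data at non-parity positions: p1 p2 0 p4 1 1 1 p8 0 0 1 0 0 0 0
p1 (pos 1,3,5,7,9,11,13,15): XOR of data positions = 0⊕1⊕1⊕0⊕1⊕0⊕0 = 1
p2 (pos 2,3,6,7,10,11,14,15): XOR of data positions = 0⊕1⊕1⊕0⊕1⊕0⊕0 = 1
p4 (pos 4,5,6,7,12,13,14,15): XOR of data positions = 1⊕1⊕1⊕0⊕0⊕0⊕0 = 1
p8 (pos 8,9,10,11,12,13,14,15): XOR of data positions = 0⊕0⊕1⊕0⊕0⊕0⊕0 = 1
Codeword: 110111110010000

110111110010000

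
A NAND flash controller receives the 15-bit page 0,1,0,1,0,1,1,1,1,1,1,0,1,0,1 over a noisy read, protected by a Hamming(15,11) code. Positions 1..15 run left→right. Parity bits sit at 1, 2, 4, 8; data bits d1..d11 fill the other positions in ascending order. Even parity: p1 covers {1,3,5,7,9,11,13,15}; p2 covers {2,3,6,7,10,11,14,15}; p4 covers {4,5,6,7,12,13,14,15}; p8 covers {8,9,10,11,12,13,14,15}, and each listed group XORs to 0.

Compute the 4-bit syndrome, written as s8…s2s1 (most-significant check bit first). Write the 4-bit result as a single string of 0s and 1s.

0101

s1 (pos 1,3,5,7,9,11,13,15): 0⊕0⊕0⊕1⊕1⊕1⊕1⊕1 = 1
s2 (pos 2,3,6,7,10,11,14,15): 1⊕0⊕1⊕1⊕1⊕1⊕0⊕1 = 0
s4 (pos 4,5,6,7,12,13,14,15): 1⊕0⊕1⊕1⊕0⊕1⊕0⊕1 = 1
s8 (pos 8,9,10,11,12,13,14,15): 1⊕1⊕1⊕1⊕0⊕1⊕0⊕1 = 0
Syndrome s8…s1 = 0101 → error at position 5.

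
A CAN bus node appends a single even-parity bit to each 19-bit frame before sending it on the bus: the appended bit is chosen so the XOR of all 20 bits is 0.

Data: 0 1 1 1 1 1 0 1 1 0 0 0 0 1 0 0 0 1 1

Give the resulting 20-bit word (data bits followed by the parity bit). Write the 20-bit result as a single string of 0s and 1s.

XOR of the 19 data bits: 0⊕1⊕1⊕1⊕1⊕1⊕0⊕1⊕1⊕0⊕0⊕0⊕0⊕1⊕0⊕0⊕0⊕1⊕1 = 0
Parity bit = 0 (so all 20 bits XOR to 0).

01111101100001000110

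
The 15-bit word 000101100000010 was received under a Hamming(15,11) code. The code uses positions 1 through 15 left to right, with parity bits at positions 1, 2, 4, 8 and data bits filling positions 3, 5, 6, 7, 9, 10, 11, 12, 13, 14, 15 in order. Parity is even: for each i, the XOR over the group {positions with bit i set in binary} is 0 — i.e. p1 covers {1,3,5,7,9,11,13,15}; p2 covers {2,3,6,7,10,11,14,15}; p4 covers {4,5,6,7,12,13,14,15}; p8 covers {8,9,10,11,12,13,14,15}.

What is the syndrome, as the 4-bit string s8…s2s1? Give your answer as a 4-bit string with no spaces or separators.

1011

s1 (pos 1,3,5,7,9,11,13,15): 0⊕0⊕0⊕1⊕0⊕0⊕0⊕0 = 1
s2 (pos 2,3,6,7,10,11,14,15): 0⊕0⊕1⊕1⊕0⊕0⊕1⊕0 = 1
s4 (pos 4,5,6,7,12,13,14,15): 1⊕0⊕1⊕1⊕0⊕0⊕1⊕0 = 0
s8 (pos 8,9,10,11,12,13,14,15): 0⊕0⊕0⊕0⊕0⊕0⊕1⊕0 = 1
Syndrome s8…s1 = 1011 → error at position 11.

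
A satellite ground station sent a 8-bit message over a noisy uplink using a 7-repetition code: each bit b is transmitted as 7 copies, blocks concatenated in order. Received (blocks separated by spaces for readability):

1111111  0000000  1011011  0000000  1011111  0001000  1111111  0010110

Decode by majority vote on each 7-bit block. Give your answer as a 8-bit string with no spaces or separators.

Block 1 (1111111): 7 ones → 1
Block 2 (0000000): 0 ones → 0
Block 3 (1011011): 5 ones → 1
Block 4 (0000000): 0 ones → 0
Block 5 (1011111): 6 ones → 1
Block 6 (0001000): 1 one → 0
Block 7 (1111111): 7 ones → 1
Block 8 (0010110): 3 ones → 0

10101010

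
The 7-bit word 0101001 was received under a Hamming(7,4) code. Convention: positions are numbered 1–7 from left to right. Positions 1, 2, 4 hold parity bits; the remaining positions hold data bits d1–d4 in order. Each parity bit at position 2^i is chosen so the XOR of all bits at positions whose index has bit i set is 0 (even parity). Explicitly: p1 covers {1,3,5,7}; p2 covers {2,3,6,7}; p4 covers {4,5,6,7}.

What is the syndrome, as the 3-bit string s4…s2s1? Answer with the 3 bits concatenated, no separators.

001

s1 (pos 1,3,5,7): 0⊕0⊕0⊕1 = 1
s2 (pos 2,3,6,7): 1⊕0⊕0⊕1 = 0
s4 (pos 4,5,6,7): 1⊕0⊕0⊕1 = 0
Syndrome s4…s1 = 001 → error at position 1.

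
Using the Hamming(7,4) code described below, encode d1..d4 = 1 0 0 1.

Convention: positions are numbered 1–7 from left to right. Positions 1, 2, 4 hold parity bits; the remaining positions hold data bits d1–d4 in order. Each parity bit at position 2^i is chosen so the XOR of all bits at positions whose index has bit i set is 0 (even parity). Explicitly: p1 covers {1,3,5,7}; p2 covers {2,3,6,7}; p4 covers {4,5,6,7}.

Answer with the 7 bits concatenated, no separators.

0011001

Place data at non-parity positions: p1 p2 1 p4 0 0 1
p1 (pos 1,3,5,7): XOR of data positions = 1⊕0⊕1 = 0
p2 (pos 2,3,6,7): XOR of data positions = 1⊕0⊕1 = 0
p4 (pos 4,5,6,7): XOR of data positions = 0⊕0⊕1 = 1
Codeword: 0011001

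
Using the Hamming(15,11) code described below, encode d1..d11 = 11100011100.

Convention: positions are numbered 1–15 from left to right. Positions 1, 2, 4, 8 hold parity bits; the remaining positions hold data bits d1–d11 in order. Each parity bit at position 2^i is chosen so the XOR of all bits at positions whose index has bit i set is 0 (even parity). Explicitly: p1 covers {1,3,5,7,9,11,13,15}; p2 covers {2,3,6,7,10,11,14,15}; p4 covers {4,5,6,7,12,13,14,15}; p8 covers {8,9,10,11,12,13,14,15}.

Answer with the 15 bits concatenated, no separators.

Place data at non-parity positions: p1 p2 1 p4 1 1 0 p8 0 0 1 1 1 0 0
p1 (pos 1,3,5,7,9,11,13,15): XOR of data positions = 1⊕1⊕0⊕0⊕1⊕1⊕0 = 0
p2 (pos 2,3,6,7,10,11,14,15): XOR of data positions = 1⊕1⊕0⊕0⊕1⊕0⊕0 = 1
p4 (pos 4,5,6,7,12,13,14,15): XOR of data positions = 1⊕1⊕0⊕1⊕1⊕0⊕0 = 0
p8 (pos 8,9,10,11,12,13,14,15): XOR of data positions = 0⊕0⊕1⊕1⊕1⊕0⊕0 = 1
Codeword: 011011010011100

011011010011100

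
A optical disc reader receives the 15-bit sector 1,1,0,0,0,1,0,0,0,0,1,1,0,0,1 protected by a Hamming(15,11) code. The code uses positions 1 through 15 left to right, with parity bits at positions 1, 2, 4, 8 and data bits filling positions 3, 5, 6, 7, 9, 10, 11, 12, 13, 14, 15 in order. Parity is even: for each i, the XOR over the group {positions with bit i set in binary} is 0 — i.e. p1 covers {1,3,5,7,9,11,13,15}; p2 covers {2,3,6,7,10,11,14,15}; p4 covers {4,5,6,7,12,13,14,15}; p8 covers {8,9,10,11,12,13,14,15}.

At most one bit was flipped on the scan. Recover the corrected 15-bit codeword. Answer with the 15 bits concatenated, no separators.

110001000011101

s1 (pos 1,3,5,7,9,11,13,15): 1⊕0⊕0⊕0⊕0⊕1⊕0⊕1 = 1
s2 (pos 2,3,6,7,10,11,14,15): 1⊕0⊕1⊕0⊕0⊕1⊕0⊕1 = 0
s4 (pos 4,5,6,7,12,13,14,15): 0⊕0⊕1⊕0⊕1⊕0⊕0⊕1 = 1
s8 (pos 8,9,10,11,12,13,14,15): 0⊕0⊕0⊕1⊕1⊕0⊕0⊕1 = 1
Syndrome s8…s1 = 1101 → error at position 13.
Flip position 13: 110001000011001 → 110001000011101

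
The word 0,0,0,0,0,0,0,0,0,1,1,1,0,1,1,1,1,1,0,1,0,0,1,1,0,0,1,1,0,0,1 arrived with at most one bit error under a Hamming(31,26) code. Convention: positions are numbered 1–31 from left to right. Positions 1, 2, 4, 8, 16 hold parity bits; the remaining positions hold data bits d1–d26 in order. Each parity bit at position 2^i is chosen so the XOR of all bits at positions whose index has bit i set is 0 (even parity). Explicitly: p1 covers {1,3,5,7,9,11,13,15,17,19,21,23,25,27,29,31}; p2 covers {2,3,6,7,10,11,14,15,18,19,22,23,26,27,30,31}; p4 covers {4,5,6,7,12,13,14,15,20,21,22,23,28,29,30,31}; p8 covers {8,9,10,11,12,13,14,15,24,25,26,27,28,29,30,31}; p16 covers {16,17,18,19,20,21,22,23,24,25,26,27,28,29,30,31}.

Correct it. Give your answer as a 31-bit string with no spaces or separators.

s1 (pos 1,3,5,7,9,11,13,15,17,19,21,23,25,27,29,31): 0⊕0⊕0⊕0⊕0⊕1⊕0⊕1⊕1⊕0⊕0⊕1⊕0⊕1⊕0⊕1 = 0
s2 (pos 2,3,6,7,10,11,14,15,18,19,22,23,26,27,30,31): 0⊕0⊕0⊕0⊕1⊕1⊕1⊕1⊕1⊕0⊕0⊕1⊕0⊕1⊕0⊕1 = 0
s4 (pos 4,5,6,7,12,13,14,15,20,21,22,23,28,29,30,31): 0⊕0⊕0⊕0⊕1⊕0⊕1⊕1⊕1⊕0⊕0⊕1⊕1⊕0⊕0⊕1 = 1
s8 (pos 8,9,10,11,12,13,14,15,24,25,26,27,28,29,30,31): 0⊕0⊕1⊕1⊕1⊕0⊕1⊕1⊕1⊕0⊕0⊕1⊕1⊕0⊕0⊕1 = 1
s16 (pos 16,17,18,19,20,21,22,23,24,25,26,27,28,29,30,31): 1⊕1⊕1⊕0⊕1⊕0⊕0⊕1⊕1⊕0⊕0⊕1⊕1⊕0⊕0⊕1 = 1
Syndrome s16…s1 = 11100 → error at position 28.
Flip position 28: 0000000001110111110100110011001 → 0000000001110111110100110010001

0000000001110111110100110010001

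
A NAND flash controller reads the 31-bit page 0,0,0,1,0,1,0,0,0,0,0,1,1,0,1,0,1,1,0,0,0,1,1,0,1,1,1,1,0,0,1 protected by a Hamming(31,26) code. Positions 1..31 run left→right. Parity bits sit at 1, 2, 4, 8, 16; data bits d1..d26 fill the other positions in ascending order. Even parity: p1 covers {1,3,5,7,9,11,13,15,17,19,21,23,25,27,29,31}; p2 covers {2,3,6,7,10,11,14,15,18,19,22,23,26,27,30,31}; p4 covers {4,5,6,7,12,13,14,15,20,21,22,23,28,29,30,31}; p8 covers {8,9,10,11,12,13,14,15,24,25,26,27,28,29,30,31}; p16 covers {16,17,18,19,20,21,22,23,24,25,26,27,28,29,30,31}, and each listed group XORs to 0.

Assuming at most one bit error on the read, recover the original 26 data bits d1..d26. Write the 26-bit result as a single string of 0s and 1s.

00100001101110011101111001

s1 (pos 1,3,5,7,9,11,13,15,17,19,21,23,25,27,29,31): 0⊕0⊕0⊕0⊕0⊕0⊕1⊕1⊕1⊕0⊕0⊕1⊕1⊕1⊕0⊕1 = 1
s2 (pos 2,3,6,7,10,11,14,15,18,19,22,23,26,27,30,31): 0⊕0⊕1⊕0⊕0⊕0⊕0⊕1⊕1⊕0⊕1⊕1⊕1⊕1⊕0⊕1 = 0
s4 (pos 4,5,6,7,12,13,14,15,20,21,22,23,28,29,30,31): 1⊕0⊕1⊕0⊕1⊕1⊕0⊕1⊕0⊕0⊕1⊕1⊕1⊕0⊕0⊕1 = 1
s8 (pos 8,9,10,11,12,13,14,15,24,25,26,27,28,29,30,31): 0⊕0⊕0⊕0⊕1⊕1⊕0⊕1⊕0⊕1⊕1⊕1⊕1⊕0⊕0⊕1 = 0
s16 (pos 16,17,18,19,20,21,22,23,24,25,26,27,28,29,30,31): 0⊕1⊕1⊕0⊕0⊕0⊕1⊕1⊕0⊕1⊕1⊕1⊕1⊕0⊕0⊕1 = 1
Syndrome s16…s1 = 10101 → error at position 21.
Flip position 21: 0001010000011010110001101111001 → 0001010000011010110011101111001
Read data bits from positions 3,5,6,7,9,10,11,12,13,14,15,17,18,19,20,21,22,23,24,25,26,27,28,29,30,31: 00100001101110011101111001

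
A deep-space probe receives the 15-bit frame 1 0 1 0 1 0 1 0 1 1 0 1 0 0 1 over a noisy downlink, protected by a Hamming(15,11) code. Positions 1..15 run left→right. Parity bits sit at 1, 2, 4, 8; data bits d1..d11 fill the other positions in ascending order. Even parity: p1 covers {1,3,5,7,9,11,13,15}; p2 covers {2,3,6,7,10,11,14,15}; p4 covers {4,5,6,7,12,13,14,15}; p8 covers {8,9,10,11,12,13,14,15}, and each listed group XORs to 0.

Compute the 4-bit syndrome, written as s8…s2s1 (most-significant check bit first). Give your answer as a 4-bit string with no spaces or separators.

0000

s1 (pos 1,3,5,7,9,11,13,15): 1⊕1⊕1⊕1⊕1⊕0⊕0⊕1 = 0
s2 (pos 2,3,6,7,10,11,14,15): 0⊕1⊕0⊕1⊕1⊕0⊕0⊕1 = 0
s4 (pos 4,5,6,7,12,13,14,15): 0⊕1⊕0⊕1⊕1⊕0⊕0⊕1 = 0
s8 (pos 8,9,10,11,12,13,14,15): 0⊕1⊕1⊕0⊕1⊕0⊕0⊕1 = 0
Syndrome s8…s1 = 0000 → no error.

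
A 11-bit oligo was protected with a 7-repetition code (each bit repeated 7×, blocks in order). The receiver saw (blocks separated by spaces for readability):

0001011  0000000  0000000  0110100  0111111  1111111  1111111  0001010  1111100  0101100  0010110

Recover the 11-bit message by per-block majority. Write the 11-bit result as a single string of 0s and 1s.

Block 1 (0001011): 3 ones → 0
Block 2 (0000000): 0 ones → 0
Block 3 (0000000): 0 ones → 0
Block 4 (0110100): 3 ones → 0
Block 5 (0111111): 6 ones → 1
Block 6 (1111111): 7 ones → 1
Block 7 (1111111): 7 ones → 1
Block 8 (0001010): 2 ones → 0
Block 9 (1111100): 5 ones → 1
Block 10 (0101100): 3 ones → 0
Block 11 (0010110): 3 ones → 0

00001110100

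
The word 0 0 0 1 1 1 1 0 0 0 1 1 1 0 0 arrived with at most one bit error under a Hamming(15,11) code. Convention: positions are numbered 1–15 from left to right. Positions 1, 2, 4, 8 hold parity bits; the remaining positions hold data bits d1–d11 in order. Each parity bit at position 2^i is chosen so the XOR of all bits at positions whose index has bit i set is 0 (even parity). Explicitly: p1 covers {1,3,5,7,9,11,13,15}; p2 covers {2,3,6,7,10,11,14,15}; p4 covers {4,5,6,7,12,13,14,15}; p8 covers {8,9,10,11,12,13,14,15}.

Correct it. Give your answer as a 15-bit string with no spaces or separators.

s1 (pos 1,3,5,7,9,11,13,15): 0⊕0⊕1⊕1⊕0⊕1⊕1⊕0 = 0
s2 (pos 2,3,6,7,10,11,14,15): 0⊕0⊕1⊕1⊕0⊕1⊕0⊕0 = 1
s4 (pos 4,5,6,7,12,13,14,15): 1⊕1⊕1⊕1⊕1⊕1⊕0⊕0 = 0
s8 (pos 8,9,10,11,12,13,14,15): 0⊕0⊕0⊕1⊕1⊕1⊕0⊕0 = 1
Syndrome s8…s1 = 1010 → error at position 10.
Flip position 10: 000111100011100 → 000111100111100

000111100111100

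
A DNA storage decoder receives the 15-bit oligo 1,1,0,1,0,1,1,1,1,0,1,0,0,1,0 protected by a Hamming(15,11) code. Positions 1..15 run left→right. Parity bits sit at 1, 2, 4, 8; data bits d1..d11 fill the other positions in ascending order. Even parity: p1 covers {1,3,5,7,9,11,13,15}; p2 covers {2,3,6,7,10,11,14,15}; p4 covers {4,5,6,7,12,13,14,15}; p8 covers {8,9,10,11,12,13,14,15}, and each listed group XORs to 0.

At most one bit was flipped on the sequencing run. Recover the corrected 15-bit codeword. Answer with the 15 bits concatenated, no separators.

s1 (pos 1,3,5,7,9,11,13,15): 1⊕0⊕0⊕1⊕1⊕1⊕0⊕0 = 0
s2 (pos 2,3,6,7,10,11,14,15): 1⊕0⊕1⊕1⊕0⊕1⊕1⊕0 = 1
s4 (pos 4,5,6,7,12,13,14,15): 1⊕0⊕1⊕1⊕0⊕0⊕1⊕0 = 0
s8 (pos 8,9,10,11,12,13,14,15): 1⊕1⊕0⊕1⊕0⊕0⊕1⊕0 = 0
Syndrome s8…s1 = 0010 → error at position 2.
Flip position 2: 110101111010010 → 100101111010010

100101111010010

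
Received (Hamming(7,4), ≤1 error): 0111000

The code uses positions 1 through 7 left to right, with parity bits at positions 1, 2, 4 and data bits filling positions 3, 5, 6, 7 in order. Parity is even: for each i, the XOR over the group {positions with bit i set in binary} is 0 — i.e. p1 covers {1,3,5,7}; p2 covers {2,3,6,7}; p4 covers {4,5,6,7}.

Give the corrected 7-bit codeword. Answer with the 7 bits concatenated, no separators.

0111100

s1 (pos 1,3,5,7): 0⊕1⊕0⊕0 = 1
s2 (pos 2,3,6,7): 1⊕1⊕0⊕0 = 0
s4 (pos 4,5,6,7): 1⊕0⊕0⊕0 = 1
Syndrome s4…s1 = 101 → error at position 5.
Flip position 5: 0111000 → 0111100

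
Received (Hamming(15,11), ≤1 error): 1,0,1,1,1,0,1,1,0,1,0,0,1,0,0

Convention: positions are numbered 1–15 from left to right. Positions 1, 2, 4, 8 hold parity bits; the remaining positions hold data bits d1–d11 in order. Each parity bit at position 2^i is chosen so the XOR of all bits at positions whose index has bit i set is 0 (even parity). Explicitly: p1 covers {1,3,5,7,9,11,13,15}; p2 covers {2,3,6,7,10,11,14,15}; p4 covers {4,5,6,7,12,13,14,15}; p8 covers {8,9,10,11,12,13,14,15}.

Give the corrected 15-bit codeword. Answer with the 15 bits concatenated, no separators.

s1 (pos 1,3,5,7,9,11,13,15): 1⊕1⊕1⊕1⊕0⊕0⊕1⊕0 = 1
s2 (pos 2,3,6,7,10,11,14,15): 0⊕1⊕0⊕1⊕1⊕0⊕0⊕0 = 1
s4 (pos 4,5,6,7,12,13,14,15): 1⊕1⊕0⊕1⊕0⊕1⊕0⊕0 = 0
s8 (pos 8,9,10,11,12,13,14,15): 1⊕0⊕1⊕0⊕0⊕1⊕0⊕0 = 1
Syndrome s8…s1 = 1011 → error at position 11.
Flip position 11: 101110110100100 → 101110110110100

101110110110100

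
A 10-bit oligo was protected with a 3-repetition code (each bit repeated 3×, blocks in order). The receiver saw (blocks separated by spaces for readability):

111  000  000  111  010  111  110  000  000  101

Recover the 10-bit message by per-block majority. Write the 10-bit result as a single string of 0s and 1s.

Block 1 (111): 3 ones → 1
Block 2 (000): 0 ones → 0
Block 3 (000): 0 ones → 0
Block 4 (111): 3 ones → 1
Block 5 (010): 1 one → 0
Block 6 (111): 3 ones → 1
Block 7 (110): 2 ones → 1
Block 8 (000): 0 ones → 0
Block 9 (000): 0 ones → 0
Block 10 (101): 2 ones → 1

1001011001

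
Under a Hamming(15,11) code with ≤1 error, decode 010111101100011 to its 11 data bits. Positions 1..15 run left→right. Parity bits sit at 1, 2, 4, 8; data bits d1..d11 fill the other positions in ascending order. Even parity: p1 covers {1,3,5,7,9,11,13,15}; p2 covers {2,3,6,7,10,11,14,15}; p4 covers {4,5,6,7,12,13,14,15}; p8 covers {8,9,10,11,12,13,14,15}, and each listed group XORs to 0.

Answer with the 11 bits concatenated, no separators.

01111100011

s1 (pos 1,3,5,7,9,11,13,15): 0⊕0⊕1⊕1⊕1⊕0⊕0⊕1 = 0
s2 (pos 2,3,6,7,10,11,14,15): 1⊕0⊕1⊕1⊕1⊕0⊕1⊕1 = 0
s4 (pos 4,5,6,7,12,13,14,15): 1⊕1⊕1⊕1⊕0⊕0⊕1⊕1 = 0
s8 (pos 8,9,10,11,12,13,14,15): 0⊕1⊕1⊕0⊕0⊕0⊕1⊕1 = 0
Syndrome s8…s1 = 0000 → no error.
Read data bits from positions 3,5,6,7,9,10,11,12,13,14,15: 01111100011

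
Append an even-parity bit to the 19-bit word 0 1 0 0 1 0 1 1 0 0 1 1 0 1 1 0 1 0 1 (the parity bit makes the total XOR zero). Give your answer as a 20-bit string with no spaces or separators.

XOR of the 19 data bits: 0⊕1⊕0⊕0⊕1⊕0⊕1⊕1⊕0⊕0⊕1⊕1⊕0⊕1⊕1⊕0⊕1⊕0⊕1 = 0
Parity bit = 0 (so all 20 bits XOR to 0).

01001011001101101010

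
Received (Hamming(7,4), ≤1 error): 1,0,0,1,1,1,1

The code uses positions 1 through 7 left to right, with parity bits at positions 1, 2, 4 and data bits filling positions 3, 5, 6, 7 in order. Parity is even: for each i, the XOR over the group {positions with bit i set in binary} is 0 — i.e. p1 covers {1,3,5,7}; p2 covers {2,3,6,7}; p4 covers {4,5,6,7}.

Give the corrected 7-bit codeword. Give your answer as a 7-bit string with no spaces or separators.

s1 (pos 1,3,5,7): 1⊕0⊕1⊕1 = 1
s2 (pos 2,3,6,7): 0⊕0⊕1⊕1 = 0
s4 (pos 4,5,6,7): 1⊕1⊕1⊕1 = 0
Syndrome s4…s1 = 001 → error at position 1.
Flip position 1: 1001111 → 0001111

0001111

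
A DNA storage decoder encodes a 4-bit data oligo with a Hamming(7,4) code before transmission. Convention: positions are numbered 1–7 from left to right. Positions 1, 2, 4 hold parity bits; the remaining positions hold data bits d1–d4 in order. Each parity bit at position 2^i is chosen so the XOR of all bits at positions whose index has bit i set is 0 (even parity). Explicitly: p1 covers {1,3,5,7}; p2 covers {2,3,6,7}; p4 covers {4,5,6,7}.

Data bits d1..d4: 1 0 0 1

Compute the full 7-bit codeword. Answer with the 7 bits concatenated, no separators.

Place data at non-parity positions: p1 p2 1 p4 0 0 1
p1 (pos 1,3,5,7): XOR of data positions = 1⊕0⊕1 = 0
p2 (pos 2,3,6,7): XOR of data positions = 1⊕0⊕1 = 0
p4 (pos 4,5,6,7): XOR of data positions = 0⊕0⊕1 = 1
Codeword: 0011001

0011001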